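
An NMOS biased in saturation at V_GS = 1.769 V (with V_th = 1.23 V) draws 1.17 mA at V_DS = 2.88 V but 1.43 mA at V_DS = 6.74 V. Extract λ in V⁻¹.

λ = 0.0690 V⁻¹

With V_GS fixed, I_D ∝ (1 + λ V_DS) in saturation, so I_D2/I_D1 = (1 + λ V_DS2)/(1 + λ V_DS1).
1.43/1.17 = 1.222 = (1 + 6.74 λ)/(1 + 2.88 λ).
Solving: λ (I_D1 V_DS2 − I_D2 V_DS1) = I_D2 − I_D1, so λ = (1.43 − 1.17) / (1.17 × 6.74 − 1.43 × 2.88) = 0.26 / 3.77 = 0.069 V⁻¹.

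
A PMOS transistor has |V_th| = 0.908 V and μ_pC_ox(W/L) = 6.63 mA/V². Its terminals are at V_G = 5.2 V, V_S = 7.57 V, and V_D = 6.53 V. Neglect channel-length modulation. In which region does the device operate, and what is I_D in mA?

V_SG = V_S − V_G = 7.57 − 5.2 = 2.37 V; V_SD = V_S − V_D = 7.57 − 6.53 = 1.04 V.
V_ov = V_SG − |V_th| = 2.37 − 0.908 = 1.46 V.
Since V_SD = 1.04 V < V_ov = 1.46 V, the device is in the triode region.
I_D = k_p [V_ov · V_SD − ½ V_SD²] = 6.63 × [1.46 × 1.04 − 0.5 × 1.04²] = 6.5 mA.

Triode; I_D = 6.50 mA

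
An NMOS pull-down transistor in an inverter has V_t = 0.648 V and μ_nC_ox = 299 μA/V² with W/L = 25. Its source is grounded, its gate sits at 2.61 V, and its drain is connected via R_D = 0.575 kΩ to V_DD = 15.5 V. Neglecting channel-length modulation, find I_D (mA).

V_GS = V_G = 2.61 V, so V_ov = 2.61 − 0.648 = 1.96 V.
k_n = μ_nC_ox · (W/L) = 7.475 mA/V².
Assume saturation: I_D = ½ k_n V_ov² = 0.5 × 7.475 × 1.96² = 14.4 mA, giving V_DS = V_DD − I_D R_D = 15.5 − 14.4 × 0.575 = 7.23 V.
V_DS = 7.23 V ≥ V_ov = 1.96 V, confirming saturation.

I_D = 14.4 mA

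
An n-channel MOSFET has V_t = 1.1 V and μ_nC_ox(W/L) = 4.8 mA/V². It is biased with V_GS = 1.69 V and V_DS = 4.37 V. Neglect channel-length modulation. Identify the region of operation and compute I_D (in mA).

Saturation; I_D = 0.835 mA

V_ov = V_GS − V_t = 1.69 − 1.1 = 0.59 V.
Since V_DS = 4.37 V ≥ V_ov = 0.59 V, the device is in saturation.
I_D = ½ k_n V_ov² = 0.5 × 4.8 × 0.59² = 0.835 mA.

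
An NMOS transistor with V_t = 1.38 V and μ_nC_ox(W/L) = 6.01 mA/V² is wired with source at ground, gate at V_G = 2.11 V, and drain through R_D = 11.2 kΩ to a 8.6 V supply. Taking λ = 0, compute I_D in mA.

I_D = 0.750 mA

V_GS = V_G = 2.11 V, so V_ov = 2.11 − 1.38 = 0.73 V.
Assume saturation: I_D = ½ k_n V_ov² = 0.5 × 6.01 × 0.73² = 1.6 mA, giving V_DS = V_DD − I_D R_D = 8.6 − 1.6 × 11.2 = -9.34 V.
But -9.34 V < V_ov = 0.73 V, so the device is actually in triode.
In triode I_D = k_n[V_ov V_DS − ½ V_DS²] and I_D = (V_DD − V_DS)/R_D. Equating: 33.7 V_DS² − 50.14 V_DS + 8.6 = 0, giving V_DS = 0.198 V (the root below V_ov).
I_D = (8.6 − 0.198) / 11.2 = 0.75 mA.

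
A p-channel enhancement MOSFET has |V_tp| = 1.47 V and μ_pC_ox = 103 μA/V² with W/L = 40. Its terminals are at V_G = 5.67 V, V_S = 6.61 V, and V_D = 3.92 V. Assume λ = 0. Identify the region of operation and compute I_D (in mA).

Cutoff; I_D = 0 mA

V_SG = V_S − V_G = 6.61 − 5.67 = 0.94 V; V_SD = V_S − V_D = 6.61 − 3.92 = 2.69 V.
V_SG = 0.94 V < |V_tp| = 1.47 V, so the transistor is in cutoff.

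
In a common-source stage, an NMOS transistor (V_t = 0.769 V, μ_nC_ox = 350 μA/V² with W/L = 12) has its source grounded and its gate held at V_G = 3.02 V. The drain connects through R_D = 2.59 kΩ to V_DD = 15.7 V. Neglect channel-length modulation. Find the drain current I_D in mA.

I_D = 5.78 mA

V_GS = V_G = 3.02 V, so V_ov = 3.02 − 0.769 = 2.25 V.
k_n = μ_nC_ox · (W/L) = 4.2 mA/V².
Assume saturation: I_D = ½ k_n V_ov² = 0.5 × 4.2 × 2.25² = 10.6 mA, giving V_DS = V_DD − I_D R_D = 15.7 − 10.6 × 2.59 = -11.9 V.
But -11.9 V < V_ov = 2.25 V, so the device is actually in triode.
In triode I_D = k_n[V_ov V_DS − ½ V_DS²] and I_D = (V_DD − V_DS)/R_D. Equating: 5.44 V_DS² − 25.49 V_DS + 15.7 = 0, giving V_DS = 0.73 V (the root below V_ov).
I_D = (15.7 − 0.73) / 2.59 = 5.78 mA.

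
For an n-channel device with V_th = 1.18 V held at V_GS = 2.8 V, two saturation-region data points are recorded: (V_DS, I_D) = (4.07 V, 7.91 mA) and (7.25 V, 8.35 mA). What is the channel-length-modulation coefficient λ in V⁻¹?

With V_GS fixed, I_D ∝ (1 + λ V_DS) in saturation, so I_D2/I_D1 = (1 + λ V_DS2)/(1 + λ V_DS1).
8.35/7.91 = 1.056 = (1 + 7.25 λ)/(1 + 4.07 λ).
Solving: λ (I_D1 V_DS2 − I_D2 V_DS1) = I_D2 − I_D1, so λ = (8.35 − 7.91) / (7.91 × 7.25 − 8.35 × 4.07) = 0.44 / 23.4 = 0.0188 V⁻¹.

λ = 0.0188 V⁻¹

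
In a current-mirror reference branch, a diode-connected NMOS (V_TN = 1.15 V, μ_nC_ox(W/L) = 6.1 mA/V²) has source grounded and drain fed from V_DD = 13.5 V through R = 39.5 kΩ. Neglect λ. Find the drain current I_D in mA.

I_D = 0.305 mA

With gate tied to drain, V_GS = V_DS ≥ V_GS − V_TN, so the device is in saturation.
KCL at the drain: ½ k_n (V_GS − V_TN)² = (V_DD − V_GS)/R.
Let x = V_GS − 1.15. Then 120 x² + x − 12.35 = 0, giving x = 0.316 V (positive root), so V_GS = 1.47 V.
I_D = (V_DD − V_GS)/R = (13.5 − 1.47) / 39.5 = 0.305 mA.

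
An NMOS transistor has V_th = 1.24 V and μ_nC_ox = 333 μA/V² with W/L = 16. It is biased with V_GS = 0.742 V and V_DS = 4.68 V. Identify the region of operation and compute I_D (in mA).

Cutoff; I_D = 0 mA

V_GS = 0.742 V < V_th = 1.24 V, so the transistor is in cutoff.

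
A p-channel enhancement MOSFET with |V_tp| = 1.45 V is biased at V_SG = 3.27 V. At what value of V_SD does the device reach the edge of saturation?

The boundary between triode and saturation is V_SD = V_SG − |V_tp| = V_ov.
V_ov = 3.27 − 1.45 = 1.82 V.

V_SD,sat = 1.82 V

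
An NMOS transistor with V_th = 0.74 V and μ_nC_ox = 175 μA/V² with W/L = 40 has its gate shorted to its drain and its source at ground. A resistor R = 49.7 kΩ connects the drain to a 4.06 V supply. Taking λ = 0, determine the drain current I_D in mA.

With gate tied to drain, V_GS = V_DS ≥ V_GS − V_th, so the device is in saturation.
k_n = μ_nC_ox · (W/L) = 7 mA/V².
KCL at the drain: ½ k_n (V_GS − V_th)² = (V_DD − V_GS)/R.
Let x = V_GS − 0.74. Then 174 x² + x − 3.32 = 0, giving x = 0.135 V (positive root), so V_GS = 0.875 V.
I_D = (V_DD − V_GS)/R = (4.06 − 0.875) / 49.7 = 0.0641 mA.

I_D = 0.0641 mA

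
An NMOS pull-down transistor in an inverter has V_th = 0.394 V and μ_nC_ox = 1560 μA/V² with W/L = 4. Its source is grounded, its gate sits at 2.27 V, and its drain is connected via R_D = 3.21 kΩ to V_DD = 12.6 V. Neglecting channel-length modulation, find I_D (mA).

V_GS = V_G = 2.27 V, so V_ov = 2.27 − 0.394 = 1.88 V.
k_n = μ_nC_ox · (W/L) = 6.24 mA/V².
Assume saturation: I_D = ½ k_n V_ov² = 0.5 × 6.24 × 1.88² = 11 mA, giving V_DS = V_DD − I_D R_D = 12.6 − 11 × 3.21 = -22.6 V.
But -22.6 V < V_ov = 1.88 V, so the device is actually in triode.
In triode I_D = k_n[V_ov V_DS − ½ V_DS²] and I_D = (V_DD − V_DS)/R_D. Equating: 10 V_DS² − 38.58 V_DS + 12.6 = 0, giving V_DS = 0.36 V (the root below V_ov).
I_D = (12.6 − 0.36) / 3.21 = 3.81 mA.

I_D = 3.81 mA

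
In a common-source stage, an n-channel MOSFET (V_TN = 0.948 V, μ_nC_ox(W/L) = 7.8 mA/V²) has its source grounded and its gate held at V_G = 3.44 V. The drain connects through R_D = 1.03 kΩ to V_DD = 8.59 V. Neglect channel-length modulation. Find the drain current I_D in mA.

V_GS = V_G = 3.44 V, so V_ov = 3.44 − 0.948 = 2.49 V.
Assume saturation: I_D = ½ k_n V_ov² = 0.5 × 7.8 × 2.49² = 24.2 mA, giving V_DS = V_DD − I_D R_D = 8.59 − 24.2 × 1.03 = -16.4 V.
But -16.4 V < V_ov = 2.49 V, so the device is actually in triode.
In triode I_D = k_n[V_ov V_DS − ½ V_DS²] and I_D = (V_DD − V_DS)/R_D. Equating: 4.02 V_DS² − 21.02 V_DS + 8.59 = 0, giving V_DS = 0.447 V (the root below V_ov).
I_D = (8.59 − 0.447) / 1.03 = 7.91 mA.

I_D = 7.91 mA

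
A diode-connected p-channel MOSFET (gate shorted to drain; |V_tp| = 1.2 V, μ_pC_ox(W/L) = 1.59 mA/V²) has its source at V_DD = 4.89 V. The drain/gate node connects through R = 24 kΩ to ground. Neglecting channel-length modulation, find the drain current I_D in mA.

With gate tied to drain, V_SG = V_SD ≥ V_SG − |V_tp|, so the device is in saturation.
KCL at the drain: ½ k_p (V_SG − |V_tp|)² = (V_DD − V_SG)/R.
Let x = V_SG − 1.2. Then 19.1 x² + x − 3.69 = 0, giving x = 0.414 V (positive root), so V_SG = 1.61 V.
I_D = (V_DD − V_SG)/R = (4.89 − 1.61) / 24 = 0.136 mA.

I_D = 0.136 mA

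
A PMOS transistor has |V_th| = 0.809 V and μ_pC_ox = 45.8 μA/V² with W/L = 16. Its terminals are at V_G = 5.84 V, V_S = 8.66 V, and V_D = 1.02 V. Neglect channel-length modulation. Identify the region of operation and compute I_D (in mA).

V_SG = V_S − V_G = 8.66 − 5.84 = 2.82 V; V_SD = V_S − V_D = 8.66 − 1.02 = 7.64 V.
k_p = μ_pC_ox · (W/L) = 0.7328 mA/V².
V_ov = V_SG − |V_th| = 2.82 − 0.809 = 2.01 V.
Since V_SD = 7.64 V ≥ V_ov = 2.01 V, the device is in saturation.
I_D = ½ k_p V_ov² = 0.5 × 0.7328 × 2.01² = 1.48 mA.

Saturation; I_D = 1.48 mA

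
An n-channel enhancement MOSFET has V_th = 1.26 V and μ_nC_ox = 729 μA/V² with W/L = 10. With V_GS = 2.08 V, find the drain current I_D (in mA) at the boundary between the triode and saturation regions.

At the boundary V_DS = V_ov = V_GS − V_th = 2.08 − 1.26 = 0.82 V.
k_n = μ_nC_ox · (W/L) = 7.29 mA/V².
I_D = ½ k_n V_ov² = 0.5 × 7.29 × 0.82² = 2.45 mA.

I_D = 2.45 mA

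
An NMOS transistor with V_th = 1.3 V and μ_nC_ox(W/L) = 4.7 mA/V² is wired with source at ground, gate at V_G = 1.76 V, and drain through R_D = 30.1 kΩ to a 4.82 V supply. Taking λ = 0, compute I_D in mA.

V_GS = V_G = 1.76 V, so V_ov = 1.76 − 1.3 = 0.46 V.
Assume saturation: I_D = ½ k_n V_ov² = 0.5 × 4.7 × 0.46² = 0.497 mA, giving V_DS = V_DD − I_D R_D = 4.82 − 0.497 × 30.1 = -10.1 V.
But -10.1 V < V_ov = 0.46 V, so the device is actually in triode.
In triode I_D = k_n[V_ov V_DS − ½ V_DS²] and I_D = (V_DD − V_DS)/R_D. Equating: 70.7 V_DS² − 66.08 V_DS + 4.82 = 0, giving V_DS = 0.0798 V (the root below V_ov).
I_D = (4.82 − 0.0798) / 30.1 = 0.157 mA.

I_D = 0.157 mA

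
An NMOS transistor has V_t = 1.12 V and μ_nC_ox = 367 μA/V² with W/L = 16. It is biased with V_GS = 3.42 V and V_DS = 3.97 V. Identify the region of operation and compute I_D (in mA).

Saturation; I_D = 15.5 mA

k_n = μ_nC_ox · (W/L) = 5.872 mA/V².
V_ov = V_GS − V_t = 3.42 − 1.12 = 2.3 V.
Since V_DS = 3.97 V ≥ V_ov = 2.3 V, the device is in saturation.
I_D = ½ k_n V_ov² = 0.5 × 5.872 × 2.3² = 15.5 mA.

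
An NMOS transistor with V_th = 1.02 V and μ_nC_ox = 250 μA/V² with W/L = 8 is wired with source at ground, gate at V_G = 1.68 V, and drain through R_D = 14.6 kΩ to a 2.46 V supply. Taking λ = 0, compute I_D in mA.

V_GS = V_G = 1.68 V, so V_ov = 1.68 − 1.02 = 0.66 V.
k_n = μ_nC_ox · (W/L) = 2 mA/V².
Assume saturation: I_D = ½ k_n V_ov² = 0.5 × 2 × 0.66² = 0.436 mA, giving V_DS = V_DD − I_D R_D = 2.46 − 0.436 × 14.6 = -3.9 V.
But -3.9 V < V_ov = 0.66 V, so the device is actually in triode.
In triode I_D = k_n[V_ov V_DS − ½ V_DS²] and I_D = (V_DD − V_DS)/R_D. Equating: 14.6 V_DS² − 20.27 V_DS + 2.46 = 0, giving V_DS = 0.134 V (the root below V_ov).
I_D = (2.46 − 0.134) / 14.6 = 0.159 mA.

I_D = 0.159 mA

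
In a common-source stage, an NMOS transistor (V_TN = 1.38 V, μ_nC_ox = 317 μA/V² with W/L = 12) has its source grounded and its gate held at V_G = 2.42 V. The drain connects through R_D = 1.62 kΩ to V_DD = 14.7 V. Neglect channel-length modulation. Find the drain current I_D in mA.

I_D = 2.06 mA

V_GS = V_G = 2.42 V, so V_ov = 2.42 − 1.38 = 1.04 V.
k_n = μ_nC_ox · (W/L) = 3.804 mA/V².
Assume saturation: I_D = ½ k_n V_ov² = 0.5 × 3.804 × 1.04² = 2.06 mA, giving V_DS = V_DD − I_D R_D = 14.7 − 2.06 × 1.62 = 11.4 V.
V_DS = 11.4 V ≥ V_ov = 1.04 V, confirming saturation.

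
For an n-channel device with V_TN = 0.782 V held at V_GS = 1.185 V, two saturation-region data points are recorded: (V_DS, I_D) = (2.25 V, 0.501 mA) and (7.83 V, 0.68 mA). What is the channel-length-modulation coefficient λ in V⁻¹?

With V_GS fixed, I_D ∝ (1 + λ V_DS) in saturation, so I_D2/I_D1 = (1 + λ V_DS2)/(1 + λ V_DS1).
0.68/0.501 = 1.357 = (1 + 7.83 λ)/(1 + 2.25 λ).
Solving: λ (I_D1 V_DS2 − I_D2 V_DS1) = I_D2 − I_D1, so λ = (0.68 − 0.501) / (0.501 × 7.83 − 0.68 × 2.25) = 0.179 / 2.39 = 0.0748 V⁻¹.

λ = 0.0748 V⁻¹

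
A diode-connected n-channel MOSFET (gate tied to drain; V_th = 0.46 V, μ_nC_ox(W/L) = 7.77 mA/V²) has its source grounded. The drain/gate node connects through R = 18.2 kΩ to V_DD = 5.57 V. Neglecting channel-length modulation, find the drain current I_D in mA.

I_D = 0.266 mA

With gate tied to drain, V_GS = V_DS ≥ V_GS − V_th, so the device is in saturation.
KCL at the drain: ½ k_n (V_GS − V_th)² = (V_DD − V_GS)/R.
Let x = V_GS − 0.46. Then 70.7 x² + x − 5.11 = 0, giving x = 0.262 V (positive root), so V_GS = 0.722 V.
I_D = (V_DD − V_GS)/R = (5.57 − 0.722) / 18.2 = 0.266 mA.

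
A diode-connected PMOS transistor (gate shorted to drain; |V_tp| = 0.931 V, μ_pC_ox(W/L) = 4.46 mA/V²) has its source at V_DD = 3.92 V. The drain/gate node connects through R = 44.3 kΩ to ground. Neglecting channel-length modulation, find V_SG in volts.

V_SG = 1.10 V

With gate tied to drain, V_SG = V_SD ≥ V_SG − |V_tp|, so the device is in saturation.
KCL at the drain: ½ k_p (V_SG − |V_tp|)² = (V_DD − V_SG)/R.
Let x = V_SG − 0.931. Then 98.8 x² + x − 2.989 = 0, giving x = 0.169 V (positive root), so V_SG = 1.1 V.
I_D = (V_DD − V_SG)/R = (3.92 − 1.1) / 44.3 = 0.0637 mA.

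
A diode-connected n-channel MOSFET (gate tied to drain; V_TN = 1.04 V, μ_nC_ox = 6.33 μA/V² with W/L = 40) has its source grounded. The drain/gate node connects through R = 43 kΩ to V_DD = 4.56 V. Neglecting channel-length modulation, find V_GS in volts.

V_GS = 1.76 V

With gate tied to drain, V_GS = V_DS ≥ V_GS − V_TN, so the device is in saturation.
k_n = μ_nC_ox · (W/L) = 0.2532 mA/V².
KCL at the drain: ½ k_n (V_GS − V_TN)² = (V_DD − V_GS)/R.
Let x = V_GS − 1.04. Then 5.44 x² + x − 3.52 = 0, giving x = 0.717 V (positive root), so V_GS = 1.76 V.
I_D = (V_DD − V_GS)/R = (4.56 − 1.76) / 43 = 0.0652 mA.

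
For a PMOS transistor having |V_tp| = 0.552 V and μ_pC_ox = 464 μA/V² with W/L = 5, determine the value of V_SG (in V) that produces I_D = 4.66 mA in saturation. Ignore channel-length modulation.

k_p = μ_pC_ox · (W/L) = 2.32 mA/V².
In saturation I_D = ½ k_p (V_SG − |V_tp|)², so V_SG − |V_tp| = √(2 I_D / k_p) = √(2 × 4.66 / 2.32) = 2 V.
V_SG = 0.552 + 2 = 2.56 V.

V_SG = 2.56 V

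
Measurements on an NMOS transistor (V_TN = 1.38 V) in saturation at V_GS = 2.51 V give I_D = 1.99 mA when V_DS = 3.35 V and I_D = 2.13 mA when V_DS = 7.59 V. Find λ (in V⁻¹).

λ = 0.0176 V⁻¹

With V_GS fixed, I_D ∝ (1 + λ V_DS) in saturation, so I_D2/I_D1 = (1 + λ V_DS2)/(1 + λ V_DS1).
2.13/1.99 = 1.07 = (1 + 7.59 λ)/(1 + 3.35 λ).
Solving: λ (I_D1 V_DS2 − I_D2 V_DS1) = I_D2 − I_D1, so λ = (2.13 − 1.99) / (1.99 × 7.59 − 2.13 × 3.35) = 0.14 / 7.97 = 0.0176 V⁻¹.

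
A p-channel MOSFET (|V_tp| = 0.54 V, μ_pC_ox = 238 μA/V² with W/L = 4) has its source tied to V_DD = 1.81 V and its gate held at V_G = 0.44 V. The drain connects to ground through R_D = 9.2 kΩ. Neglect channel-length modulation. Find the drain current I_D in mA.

I_D = 0.169 mA

V_SG = V_DD − V_G = 1.81 − 0.44 = 1.37 V, so V_ov = 1.37 − 0.54 = 0.83 V.
k_p = μ_pC_ox · (W/L) = 0.952 mA/V².
Assume saturation: I_D = ½ k_p V_ov² = 0.5 × 0.952 × 0.83² = 0.328 mA, giving V_SD = V_DD − I_D R_D = 1.81 − 0.328 × 9.2 = -1.21 V.
But -1.21 V < V_ov = 0.83 V, so the device is actually in triode.
In triode I_D = k_p[V_ov V_SD − ½ V_SD²] and I_D = (V_DD − V_SD)/R_D. Equating: 4.38 V_SD² − 8.269 V_SD + 1.81 = 0, giving V_SD = 0.253 V (the root below V_ov).
I_D = (1.81 − 0.253) / 9.2 = 0.169 mA.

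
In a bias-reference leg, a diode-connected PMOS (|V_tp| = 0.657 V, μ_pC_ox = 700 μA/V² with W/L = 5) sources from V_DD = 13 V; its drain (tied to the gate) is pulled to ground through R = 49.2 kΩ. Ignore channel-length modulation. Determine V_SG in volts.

With gate tied to drain, V_SG = V_SD ≥ V_SG − |V_tp|, so the device is in saturation.
k_p = μ_pC_ox · (W/L) = 3.5 mA/V².
KCL at the drain: ½ k_p (V_SG − |V_tp|)² = (V_DD − V_SG)/R.
Let x = V_SG − 0.657. Then 86.1 x² + x − 12.34 = 0, giving x = 0.373 V (positive root), so V_SG = 1.03 V.
I_D = (V_DD − V_SG)/R = (13 − 1.03) / 49.2 = 0.243 mA.

V_SG = 1.03 V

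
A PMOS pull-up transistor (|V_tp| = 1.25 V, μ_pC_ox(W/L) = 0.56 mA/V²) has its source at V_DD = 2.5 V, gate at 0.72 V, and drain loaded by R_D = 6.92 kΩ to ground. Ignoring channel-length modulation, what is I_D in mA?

I_D = 0.0787 mA

V_SG = V_DD − V_G = 2.5 − 0.72 = 1.78 V, so V_ov = 1.78 − 1.25 = 0.53 V.
Assume saturation: I_D = ½ k_p V_ov² = 0.5 × 0.56 × 0.53² = 0.0787 mA, giving V_SD = V_DD − I_D R_D = 2.5 − 0.0787 × 6.92 = 1.96 V.
V_SD = 1.96 V ≥ V_ov = 0.53 V, confirming saturation.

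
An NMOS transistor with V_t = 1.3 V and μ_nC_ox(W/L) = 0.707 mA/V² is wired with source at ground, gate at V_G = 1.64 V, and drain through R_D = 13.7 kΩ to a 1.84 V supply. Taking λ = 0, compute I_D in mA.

V_GS = V_G = 1.64 V, so V_ov = 1.64 − 1.3 = 0.34 V.
Assume saturation: I_D = ½ k_n V_ov² = 0.5 × 0.707 × 0.34² = 0.0409 mA, giving V_DS = V_DD − I_D R_D = 1.84 − 0.0409 × 13.7 = 1.28 V.
V_DS = 1.28 V ≥ V_ov = 0.34 V, confirming saturation.

I_D = 0.0409 mA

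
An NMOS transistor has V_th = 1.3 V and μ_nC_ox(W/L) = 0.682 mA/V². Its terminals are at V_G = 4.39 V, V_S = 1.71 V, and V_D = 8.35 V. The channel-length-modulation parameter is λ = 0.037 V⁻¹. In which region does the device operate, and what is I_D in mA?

Saturation; I_D = 0.809 mA

V_GS = V_G − V_S = 4.39 − 1.71 = 2.68 V; V_DS = V_D − V_S = 8.35 − 1.71 = 6.64 V.
V_ov = V_GS − V_th = 2.68 − 1.3 = 1.38 V.
Since V_DS = 6.64 V ≥ V_ov = 1.38 V, the device is in saturation.
I_D = ½ k_n V_ov² (1 + λ V_DS) = 0.5 × 0.682 × 1.38² × (1 + 0.037 × 6.64) = 0.809 mA.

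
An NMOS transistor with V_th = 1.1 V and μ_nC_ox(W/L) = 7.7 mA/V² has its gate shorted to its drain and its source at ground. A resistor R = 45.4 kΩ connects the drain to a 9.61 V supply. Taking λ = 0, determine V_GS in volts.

V_GS = 1.32 V

With gate tied to drain, V_GS = V_DS ≥ V_GS − V_th, so the device is in saturation.
KCL at the drain: ½ k_n (V_GS − V_th)² = (V_DD − V_GS)/R.
Let x = V_GS − 1.1. Then 175 x² + x − 8.51 = 0, giving x = 0.218 V (positive root), so V_GS = 1.32 V.
I_D = (V_DD − V_GS)/R = (9.61 − 1.32) / 45.4 = 0.183 mA.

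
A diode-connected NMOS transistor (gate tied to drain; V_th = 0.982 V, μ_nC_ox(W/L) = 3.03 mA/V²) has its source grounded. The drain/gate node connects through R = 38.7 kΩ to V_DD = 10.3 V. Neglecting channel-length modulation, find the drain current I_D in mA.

I_D = 0.231 mA

With gate tied to drain, V_GS = V_DS ≥ V_GS − V_th, so the device is in saturation.
KCL at the drain: ½ k_n (V_GS − V_th)² = (V_DD − V_GS)/R.
Let x = V_GS − 0.982. Then 58.6 x² + x − 9.318 = 0, giving x = 0.39 V (positive root), so V_GS = 1.37 V.
I_D = (V_DD − V_GS)/R = (10.3 − 1.37) / 38.7 = 0.231 mA.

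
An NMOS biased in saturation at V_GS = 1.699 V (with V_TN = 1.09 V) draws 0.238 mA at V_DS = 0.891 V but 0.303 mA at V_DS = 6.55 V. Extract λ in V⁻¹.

λ = 0.0504 V⁻¹

With V_GS fixed, I_D ∝ (1 + λ V_DS) in saturation, so I_D2/I_D1 = (1 + λ V_DS2)/(1 + λ V_DS1).
0.303/0.238 = 1.273 = (1 + 6.55 λ)/(1 + 0.891 λ).
Solving: λ (I_D1 V_DS2 − I_D2 V_DS1) = I_D2 − I_D1, so λ = (0.303 − 0.238) / (0.238 × 6.55 − 0.303 × 0.891) = 0.065 / 1.29 = 0.0504 V⁻¹.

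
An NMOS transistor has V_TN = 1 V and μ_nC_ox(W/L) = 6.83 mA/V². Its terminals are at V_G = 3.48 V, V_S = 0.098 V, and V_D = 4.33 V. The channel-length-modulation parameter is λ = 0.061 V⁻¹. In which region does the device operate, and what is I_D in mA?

Saturation; I_D = 24.4 mA

V_GS = V_G − V_S = 3.48 − 0.098 = 3.38 V; V_DS = V_D − V_S = 4.33 − 0.098 = 4.23 V.
V_ov = V_GS − V_TN = 3.38 − 1 = 2.38 V.
Since V_DS = 4.23 V ≥ V_ov = 2.38 V, the device is in saturation.
I_D = ½ k_n V_ov² (1 + λ V_DS) = 0.5 × 6.83 × 2.38² × (1 + 0.061 × 4.23) = 24.4 mA.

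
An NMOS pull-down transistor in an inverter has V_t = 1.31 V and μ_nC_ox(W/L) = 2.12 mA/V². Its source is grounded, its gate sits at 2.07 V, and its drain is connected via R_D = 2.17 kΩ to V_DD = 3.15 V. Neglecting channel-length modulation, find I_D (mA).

V_GS = V_G = 2.07 V, so V_ov = 2.07 − 1.31 = 0.76 V.
Assume saturation: I_D = ½ k_n V_ov² = 0.5 × 2.12 × 0.76² = 0.612 mA, giving V_DS = V_DD − I_D R_D = 3.15 − 0.612 × 2.17 = 1.82 V.
V_DS = 1.82 V ≥ V_ov = 0.76 V, confirming saturation.

I_D = 0.612 mA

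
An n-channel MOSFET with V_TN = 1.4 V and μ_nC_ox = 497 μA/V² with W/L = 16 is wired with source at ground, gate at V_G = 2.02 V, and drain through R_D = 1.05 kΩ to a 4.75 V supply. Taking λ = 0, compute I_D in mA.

V_GS = V_G = 2.02 V, so V_ov = 2.02 − 1.4 = 0.62 V.
k_n = μ_nC_ox · (W/L) = 7.952 mA/V².
Assume saturation: I_D = ½ k_n V_ov² = 0.5 × 7.952 × 0.62² = 1.53 mA, giving V_DS = V_DD − I_D R_D = 4.75 − 1.53 × 1.05 = 3.15 V.
V_DS = 3.15 V ≥ V_ov = 0.62 V, confirming saturation.

I_D = 1.53 mA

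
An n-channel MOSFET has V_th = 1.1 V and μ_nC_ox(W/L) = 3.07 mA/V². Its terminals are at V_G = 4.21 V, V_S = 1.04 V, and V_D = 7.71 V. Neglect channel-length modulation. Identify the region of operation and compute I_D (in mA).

Saturation; I_D = 6.58 mA

V_GS = V_G − V_S = 4.21 − 1.04 = 3.17 V; V_DS = V_D − V_S = 7.71 − 1.04 = 6.67 V.
V_ov = V_GS − V_th = 3.17 − 1.1 = 2.07 V.
Since V_DS = 6.67 V ≥ V_ov = 2.07 V, the device is in saturation.
I_D = ½ k_n V_ov² = 0.5 × 3.07 × 2.07² = 6.58 mA.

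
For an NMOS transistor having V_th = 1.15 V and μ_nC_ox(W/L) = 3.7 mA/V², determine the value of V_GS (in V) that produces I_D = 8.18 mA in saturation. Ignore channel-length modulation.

V_GS = 3.25 V

In saturation I_D = ½ k_n (V_GS − V_th)², so V_GS − V_th = √(2 I_D / k_n) = √(2 × 8.18 / 3.7) = 2.1 V.
V_GS = 1.15 + 2.1 = 3.25 V.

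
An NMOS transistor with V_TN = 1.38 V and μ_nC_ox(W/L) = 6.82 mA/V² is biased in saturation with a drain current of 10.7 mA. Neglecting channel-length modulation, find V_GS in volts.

In saturation I_D = ½ k_n (V_GS − V_TN)², so V_GS − V_TN = √(2 I_D / k_n) = √(2 × 10.7 / 6.82) = 1.77 V.
V_GS = 1.38 + 1.77 = 3.15 V.

V_GS = 3.15 V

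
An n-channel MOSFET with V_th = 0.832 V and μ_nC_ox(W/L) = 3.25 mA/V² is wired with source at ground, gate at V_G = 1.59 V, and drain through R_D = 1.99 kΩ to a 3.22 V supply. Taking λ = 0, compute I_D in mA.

V_GS = V_G = 1.59 V, so V_ov = 1.59 − 0.832 = 0.758 V.
Assume saturation: I_D = ½ k_n V_ov² = 0.5 × 3.25 × 0.758² = 0.934 mA, giving V_DS = V_DD − I_D R_D = 3.22 − 0.934 × 1.99 = 1.36 V.
V_DS = 1.36 V ≥ V_ov = 0.758 V, confirming saturation.

I_D = 0.934 mA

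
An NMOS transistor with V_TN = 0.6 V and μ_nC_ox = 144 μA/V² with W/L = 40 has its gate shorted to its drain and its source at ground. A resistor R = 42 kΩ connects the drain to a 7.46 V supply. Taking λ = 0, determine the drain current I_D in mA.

With gate tied to drain, V_GS = V_DS ≥ V_GS − V_TN, so the device is in saturation.
k_n = μ_nC_ox · (W/L) = 5.76 mA/V².
KCL at the drain: ½ k_n (V_GS − V_TN)² = (V_DD − V_GS)/R.
Let x = V_GS − 0.6. Then 121 x² + x − 6.86 = 0, giving x = 0.234 V (positive root), so V_GS = 0.834 V.
I_D = (V_DD − V_GS)/R = (7.46 − 0.834) / 42 = 0.158 mA.

I_D = 0.158 mA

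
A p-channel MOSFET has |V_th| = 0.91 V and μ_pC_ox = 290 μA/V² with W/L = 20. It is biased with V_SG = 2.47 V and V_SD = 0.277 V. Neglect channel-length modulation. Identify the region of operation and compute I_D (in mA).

Triode; I_D = 2.28 mA

k_p = μ_pC_ox · (W/L) = 5.8 mA/V².
V_ov = V_SG − |V_th| = 2.47 − 0.91 = 1.56 V.
Since V_SD = 0.277 V < V_ov = 1.56 V, the device is in the triode region.
I_D = k_p [V_ov · V_SD − ½ V_SD²] = 5.8 × [1.56 × 0.277 − 0.5 × 0.277²] = 2.28 mA.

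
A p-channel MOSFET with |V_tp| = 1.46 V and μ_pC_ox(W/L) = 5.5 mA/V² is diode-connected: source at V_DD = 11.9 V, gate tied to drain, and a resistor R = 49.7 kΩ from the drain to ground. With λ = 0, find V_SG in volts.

With gate tied to drain, V_SG = V_SD ≥ V_SG − |V_tp|, so the device is in saturation.
KCL at the drain: ½ k_p (V_SG − |V_tp|)² = (V_DD − V_SG)/R.
Let x = V_SG − 1.46. Then 137 x² + x − 10.44 = 0, giving x = 0.273 V (positive root), so V_SG = 1.73 V.
I_D = (V_DD − V_SG)/R = (11.9 − 1.73) / 49.7 = 0.205 mA.

V_SG = 1.73 V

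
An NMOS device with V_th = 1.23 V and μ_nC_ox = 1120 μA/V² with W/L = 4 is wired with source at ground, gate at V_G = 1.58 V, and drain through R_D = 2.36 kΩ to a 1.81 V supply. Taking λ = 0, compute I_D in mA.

I_D = 0.274 mA

V_GS = V_G = 1.58 V, so V_ov = 1.58 − 1.23 = 0.35 V.
k_n = μ_nC_ox · (W/L) = 4.48 mA/V².
Assume saturation: I_D = ½ k_n V_ov² = 0.5 × 4.48 × 0.35² = 0.274 mA, giving V_DS = V_DD − I_D R_D = 1.81 − 0.274 × 2.36 = 1.16 V.
V_DS = 1.16 V ≥ V_ov = 0.35 V, confirming saturation.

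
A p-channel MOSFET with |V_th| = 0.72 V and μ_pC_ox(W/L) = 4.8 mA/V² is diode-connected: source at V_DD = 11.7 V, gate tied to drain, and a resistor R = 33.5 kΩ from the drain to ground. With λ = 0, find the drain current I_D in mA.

I_D = 0.317 mA

With gate tied to drain, V_SG = V_SD ≥ V_SG − |V_th|, so the device is in saturation.
KCL at the drain: ½ k_p (V_SG − |V_th|)² = (V_DD − V_SG)/R.
Let x = V_SG − 0.72. Then 80.4 x² + x − 10.98 = 0, giving x = 0.363 V (positive root), so V_SG = 1.08 V.
I_D = (V_DD − V_SG)/R = (11.7 − 1.08) / 33.5 = 0.317 mA.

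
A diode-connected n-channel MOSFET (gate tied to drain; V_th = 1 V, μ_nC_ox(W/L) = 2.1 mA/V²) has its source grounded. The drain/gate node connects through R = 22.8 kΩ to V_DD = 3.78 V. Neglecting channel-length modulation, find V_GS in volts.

V_GS = 1.32 V

With gate tied to drain, V_GS = V_DS ≥ V_GS − V_th, so the device is in saturation.
KCL at the drain: ½ k_n (V_GS − V_th)² = (V_DD − V_GS)/R.
Let x = V_GS − 1. Then 23.9 x² + x − 2.78 = 0, giving x = 0.321 V (positive root), so V_GS = 1.32 V.
I_D = (V_DD − V_GS)/R = (3.78 − 1.32) / 22.8 = 0.108 mA.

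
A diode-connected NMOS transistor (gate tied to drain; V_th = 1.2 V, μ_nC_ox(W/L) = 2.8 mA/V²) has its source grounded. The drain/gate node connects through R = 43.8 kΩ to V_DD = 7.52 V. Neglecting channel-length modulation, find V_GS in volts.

V_GS = 1.51 V

With gate tied to drain, V_GS = V_DS ≥ V_GS − V_th, so the device is in saturation.
KCL at the drain: ½ k_n (V_GS − V_th)² = (V_DD − V_GS)/R.
Let x = V_GS − 1.2. Then 61.3 x² + x − 6.32 = 0, giving x = 0.313 V (positive root), so V_GS = 1.51 V.
I_D = (V_DD − V_GS)/R = (7.52 − 1.51) / 43.8 = 0.137 mA.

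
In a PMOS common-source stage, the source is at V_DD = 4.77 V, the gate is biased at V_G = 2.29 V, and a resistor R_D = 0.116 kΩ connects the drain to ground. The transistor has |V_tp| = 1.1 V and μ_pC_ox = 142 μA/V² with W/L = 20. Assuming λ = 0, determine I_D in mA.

I_D = 2.70 mA

V_SG = V_DD − V_G = 4.77 − 2.29 = 2.48 V, so V_ov = 2.48 − 1.1 = 1.38 V.
k_p = μ_pC_ox · (W/L) = 2.84 mA/V².
Assume saturation: I_D = ½ k_p V_ov² = 0.5 × 2.84 × 1.38² = 2.7 mA, giving V_SD = V_DD − I_D R_D = 4.77 − 2.7 × 0.116 = 4.46 V.
V_SD = 4.46 V ≥ V_ov = 1.38 V, confirming saturation.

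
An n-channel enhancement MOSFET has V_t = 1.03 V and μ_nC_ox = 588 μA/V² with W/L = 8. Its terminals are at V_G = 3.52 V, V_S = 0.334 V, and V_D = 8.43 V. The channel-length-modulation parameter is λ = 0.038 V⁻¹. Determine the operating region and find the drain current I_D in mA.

Saturation; I_D = 14.3 mA

V_GS = V_G − V_S = 3.52 − 0.334 = 3.19 V; V_DS = V_D − V_S = 8.43 − 0.334 = 8.1 V.
k_n = μ_nC_ox · (W/L) = 4.704 mA/V².
V_ov = V_GS − V_t = 3.19 − 1.03 = 2.16 V.
Since V_DS = 8.1 V ≥ V_ov = 2.16 V, the device is in saturation.
I_D = ½ k_n V_ov² (1 + λ V_DS) = 0.5 × 4.704 × 2.16² × (1 + 0.038 × 8.1) = 14.3 mA.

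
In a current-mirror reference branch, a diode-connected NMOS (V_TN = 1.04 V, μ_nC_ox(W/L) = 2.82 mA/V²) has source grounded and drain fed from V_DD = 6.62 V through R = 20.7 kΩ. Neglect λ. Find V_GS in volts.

V_GS = 1.46 V

With gate tied to drain, V_GS = V_DS ≥ V_GS − V_TN, so the device is in saturation.
KCL at the drain: ½ k_n (V_GS − V_TN)² = (V_DD − V_GS)/R.
Let x = V_GS − 1.04. Then 29.2 x² + x − 5.58 = 0, giving x = 0.42 V (positive root), so V_GS = 1.46 V.
I_D = (V_DD − V_GS)/R = (6.62 − 1.46) / 20.7 = 0.249 mA.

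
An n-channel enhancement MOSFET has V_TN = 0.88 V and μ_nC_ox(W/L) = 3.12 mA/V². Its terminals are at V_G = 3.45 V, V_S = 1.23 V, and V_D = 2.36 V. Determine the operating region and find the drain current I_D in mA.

Triode; I_D = 2.73 mA

V_GS = V_G − V_S = 3.45 − 1.23 = 2.22 V; V_DS = V_D − V_S = 2.36 − 1.23 = 1.13 V.
V_ov = V_GS − V_TN = 2.22 − 0.88 = 1.34 V.
Since V_DS = 1.13 V < V_ov = 1.34 V, the device is in the triode region.
I_D = k_n [V_ov · V_DS − ½ V_DS²] = 3.12 × [1.34 × 1.13 − 0.5 × 1.13²] = 2.73 mA.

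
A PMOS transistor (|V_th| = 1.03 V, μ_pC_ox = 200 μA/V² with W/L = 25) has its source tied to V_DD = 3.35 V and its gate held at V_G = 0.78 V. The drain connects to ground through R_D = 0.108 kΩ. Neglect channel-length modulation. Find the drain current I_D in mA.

I_D = 5.93 mA

V_SG = V_DD − V_G = 3.35 − 0.78 = 2.57 V, so V_ov = 2.57 − 1.03 = 1.54 V.
k_p = μ_pC_ox · (W/L) = 5 mA/V².
Assume saturation: I_D = ½ k_p V_ov² = 0.5 × 5 × 1.54² = 5.93 mA, giving V_SD = V_DD − I_D R_D = 3.35 − 5.93 × 0.108 = 2.71 V.
V_SD = 2.71 V ≥ V_ov = 1.54 V, confirming saturation.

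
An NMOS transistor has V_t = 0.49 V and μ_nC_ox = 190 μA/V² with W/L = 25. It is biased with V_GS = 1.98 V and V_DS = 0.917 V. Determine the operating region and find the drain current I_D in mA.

k_n = μ_nC_ox · (W/L) = 4.75 mA/V².
V_ov = V_GS − V_t = 1.98 − 0.49 = 1.49 V.
Since V_DS = 0.917 V < V_ov = 1.49 V, the device is in the triode region.
I_D = k_n [V_ov · V_DS − ½ V_DS²] = 4.75 × [1.49 × 0.917 − 0.5 × 0.917²] = 4.49 mA.

Triode; I_D = 4.49 mA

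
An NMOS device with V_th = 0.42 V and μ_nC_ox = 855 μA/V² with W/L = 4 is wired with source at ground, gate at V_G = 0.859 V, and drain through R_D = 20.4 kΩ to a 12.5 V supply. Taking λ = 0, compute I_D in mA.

V_GS = V_G = 0.859 V, so V_ov = 0.859 − 0.42 = 0.439 V.
k_n = μ_nC_ox · (W/L) = 3.42 mA/V².
Assume saturation: I_D = ½ k_n V_ov² = 0.5 × 3.42 × 0.439² = 0.33 mA, giving V_DS = V_DD − I_D R_D = 12.5 − 0.33 × 20.4 = 5.78 V.
V_DS = 5.78 V ≥ V_ov = 0.439 V, confirming saturation.

I_D = 0.330 mA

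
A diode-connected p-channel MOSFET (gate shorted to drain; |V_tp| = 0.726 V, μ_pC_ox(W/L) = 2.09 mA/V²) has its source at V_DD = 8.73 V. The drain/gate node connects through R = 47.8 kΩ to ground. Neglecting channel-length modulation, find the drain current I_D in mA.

I_D = 0.159 mA

With gate tied to drain, V_SG = V_SD ≥ V_SG − |V_tp|, so the device is in saturation.
KCL at the drain: ½ k_p (V_SG − |V_tp|)² = (V_DD − V_SG)/R.
Let x = V_SG − 0.726. Then 50 x² + x − 8.004 = 0, giving x = 0.39 V (positive root), so V_SG = 1.12 V.
I_D = (V_DD − V_SG)/R = (8.73 − 1.12) / 47.8 = 0.159 mA.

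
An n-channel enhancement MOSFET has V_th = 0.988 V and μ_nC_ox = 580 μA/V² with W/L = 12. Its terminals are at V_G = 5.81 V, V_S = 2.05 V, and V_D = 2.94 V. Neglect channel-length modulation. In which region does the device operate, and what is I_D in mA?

V_GS = V_G − V_S = 5.81 − 2.05 = 3.76 V; V_DS = V_D − V_S = 2.94 − 2.05 = 0.89 V.
k_n = μ_nC_ox · (W/L) = 6.96 mA/V².
V_ov = V_GS − V_th = 3.76 − 0.988 = 2.77 V.
Since V_DS = 0.89 V < V_ov = 2.77 V, the device is in the triode region.
I_D = k_n [V_ov · V_DS − ½ V_DS²] = 6.96 × [2.77 × 0.89 − 0.5 × 0.89²] = 14.4 mA.

Triode; I_D = 14.4 mA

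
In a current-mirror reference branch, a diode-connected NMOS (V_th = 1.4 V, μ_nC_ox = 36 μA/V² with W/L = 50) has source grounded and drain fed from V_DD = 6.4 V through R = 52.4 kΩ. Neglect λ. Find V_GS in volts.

With gate tied to drain, V_GS = V_DS ≥ V_GS − V_th, so the device is in saturation.
k_n = μ_nC_ox · (W/L) = 1.8 mA/V².
KCL at the drain: ½ k_n (V_GS − V_th)² = (V_DD − V_GS)/R.
Let x = V_GS − 1.4. Then 47.2 x² + x − 5 = 0, giving x = 0.315 V (positive root), so V_GS = 1.72 V.
I_D = (V_DD − V_GS)/R = (6.4 − 1.72) / 52.4 = 0.0894 mA.

V_GS = 1.72 V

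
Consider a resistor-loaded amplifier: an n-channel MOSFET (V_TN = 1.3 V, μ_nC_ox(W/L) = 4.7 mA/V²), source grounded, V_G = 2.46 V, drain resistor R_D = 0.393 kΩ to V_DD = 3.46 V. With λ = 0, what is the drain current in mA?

V_GS = V_G = 2.46 V, so V_ov = 2.46 − 1.3 = 1.16 V.
Assume saturation: I_D = ½ k_n V_ov² = 0.5 × 4.7 × 1.16² = 3.16 mA, giving V_DS = V_DD − I_D R_D = 3.46 − 3.16 × 0.393 = 2.22 V.
V_DS = 2.22 V ≥ V_ov = 1.16 V, confirming saturation.

I_D = 3.16 mA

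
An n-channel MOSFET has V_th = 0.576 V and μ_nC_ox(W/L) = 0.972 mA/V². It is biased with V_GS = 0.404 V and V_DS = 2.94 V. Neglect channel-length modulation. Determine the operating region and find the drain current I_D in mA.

V_GS = 0.404 V < V_th = 0.576 V, so the transistor is in cutoff.

Cutoff; I_D = 0 mA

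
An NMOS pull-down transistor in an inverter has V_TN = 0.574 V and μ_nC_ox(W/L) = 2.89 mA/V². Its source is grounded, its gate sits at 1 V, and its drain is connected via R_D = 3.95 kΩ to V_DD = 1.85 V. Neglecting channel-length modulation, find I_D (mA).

V_GS = V_G = 1 V, so V_ov = 1 − 0.574 = 0.426 V.
Assume saturation: I_D = ½ k_n V_ov² = 0.5 × 2.89 × 0.426² = 0.262 mA, giving V_DS = V_DD − I_D R_D = 1.85 − 0.262 × 3.95 = 0.814 V.
V_DS = 0.814 V ≥ V_ov = 0.426 V, confirming saturation.

I_D = 0.262 mA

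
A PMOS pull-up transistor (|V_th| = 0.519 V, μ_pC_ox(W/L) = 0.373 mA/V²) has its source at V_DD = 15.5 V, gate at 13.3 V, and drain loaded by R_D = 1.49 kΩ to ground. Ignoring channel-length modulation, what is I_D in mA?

V_SG = V_DD − V_G = 15.5 − 13.3 = 2.2 V, so V_ov = 2.2 − 0.519 = 1.68 V.
Assume saturation: I_D = ½ k_p V_ov² = 0.5 × 0.373 × 1.68² = 0.527 mA, giving V_SD = V_DD − I_D R_D = 15.5 − 0.527 × 1.49 = 14.7 V.
V_SD = 14.7 V ≥ V_ov = 1.68 V, confirming saturation.

I_D = 0.527 mA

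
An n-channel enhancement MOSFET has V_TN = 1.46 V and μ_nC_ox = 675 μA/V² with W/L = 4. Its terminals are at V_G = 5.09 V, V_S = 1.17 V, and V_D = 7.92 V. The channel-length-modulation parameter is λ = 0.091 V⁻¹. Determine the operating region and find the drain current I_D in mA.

Saturation; I_D = 13.2 mA

V_GS = V_G − V_S = 5.09 − 1.17 = 3.92 V; V_DS = V_D − V_S = 7.92 − 1.17 = 6.75 V.
k_n = μ_nC_ox · (W/L) = 2.7 mA/V².
V_ov = V_GS − V_TN = 3.92 − 1.46 = 2.46 V.
Since V_DS = 6.75 V ≥ V_ov = 2.46 V, the device is in saturation.
I_D = ½ k_n V_ov² (1 + λ V_DS) = 0.5 × 2.7 × 2.46² × (1 + 0.091 × 6.75) = 13.2 mA.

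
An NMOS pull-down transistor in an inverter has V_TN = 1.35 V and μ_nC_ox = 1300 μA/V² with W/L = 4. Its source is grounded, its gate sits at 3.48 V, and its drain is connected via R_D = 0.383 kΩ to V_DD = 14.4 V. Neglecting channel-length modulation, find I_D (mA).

V_GS = V_G = 3.48 V, so V_ov = 3.48 − 1.35 = 2.13 V.
k_n = μ_nC_ox · (W/L) = 5.2 mA/V².
Assume saturation: I_D = ½ k_n V_ov² = 0.5 × 5.2 × 2.13² = 11.8 mA, giving V_DS = V_DD − I_D R_D = 14.4 − 11.8 × 0.383 = 9.88 V.
V_DS = 9.88 V ≥ V_ov = 2.13 V, confirming saturation.

I_D = 11.8 mA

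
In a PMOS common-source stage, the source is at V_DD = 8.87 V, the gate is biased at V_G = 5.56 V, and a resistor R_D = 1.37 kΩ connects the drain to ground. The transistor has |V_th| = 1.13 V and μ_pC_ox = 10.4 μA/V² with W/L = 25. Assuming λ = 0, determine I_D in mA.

I_D = 0.618 mA

V_SG = V_DD − V_G = 8.87 − 5.56 = 3.31 V, so V_ov = 3.31 − 1.13 = 2.18 V.
k_p = μ_pC_ox · (W/L) = 0.26 mA/V².
Assume saturation: I_D = ½ k_p V_ov² = 0.5 × 0.26 × 2.18² = 0.618 mA, giving V_SD = V_DD − I_D R_D = 8.87 − 0.618 × 1.37 = 8.02 V.
V_SD = 8.02 V ≥ V_ov = 2.18 V, confirming saturation.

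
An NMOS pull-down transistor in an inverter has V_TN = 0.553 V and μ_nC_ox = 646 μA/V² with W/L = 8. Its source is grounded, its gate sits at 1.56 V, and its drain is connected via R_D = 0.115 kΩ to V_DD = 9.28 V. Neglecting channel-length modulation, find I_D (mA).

I_D = 2.62 mA

V_GS = V_G = 1.56 V, so V_ov = 1.56 − 0.553 = 1.01 V.
k_n = μ_nC_ox · (W/L) = 5.168 mA/V².
Assume saturation: I_D = ½ k_n V_ov² = 0.5 × 5.168 × 1.01² = 2.62 mA, giving V_DS = V_DD − I_D R_D = 9.28 − 2.62 × 0.115 = 8.98 V.
V_DS = 8.98 V ≥ V_ov = 1.01 V, confirming saturation.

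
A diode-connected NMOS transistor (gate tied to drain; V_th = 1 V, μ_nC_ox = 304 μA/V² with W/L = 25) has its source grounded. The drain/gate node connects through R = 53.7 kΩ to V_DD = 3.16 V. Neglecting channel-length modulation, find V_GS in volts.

With gate tied to drain, V_GS = V_DS ≥ V_GS − V_th, so the device is in saturation.
k_n = μ_nC_ox · (W/L) = 7.6 mA/V².
KCL at the drain: ½ k_n (V_GS − V_th)² = (V_DD − V_GS)/R.
Let x = V_GS − 1. Then 204 x² + x − 2.16 = 0, giving x = 0.1 V (positive root), so V_GS = 1.1 V.
I_D = (V_DD − V_GS)/R = (3.16 − 1.1) / 53.7 = 0.0384 mA.

V_GS = 1.10 V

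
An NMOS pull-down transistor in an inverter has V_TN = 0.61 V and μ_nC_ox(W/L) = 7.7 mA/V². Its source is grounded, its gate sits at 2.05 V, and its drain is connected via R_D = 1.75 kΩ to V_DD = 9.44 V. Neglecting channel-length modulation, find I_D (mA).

I_D = 5.07 mA

V_GS = V_G = 2.05 V, so V_ov = 2.05 − 0.61 = 1.44 V.
Assume saturation: I_D = ½ k_n V_ov² = 0.5 × 7.7 × 1.44² = 7.98 mA, giving V_DS = V_DD − I_D R_D = 9.44 − 7.98 × 1.75 = -4.53 V.
But -4.53 V < V_ov = 1.44 V, so the device is actually in triode.
In triode I_D = k_n[V_ov V_DS − ½ V_DS²] and I_D = (V_DD − V_DS)/R_D. Equating: 6.74 V_DS² − 20.4 V_DS + 9.44 = 0, giving V_DS = 0.57 V (the root below V_ov).
I_D = (9.44 − 0.57) / 1.75 = 5.07 mA.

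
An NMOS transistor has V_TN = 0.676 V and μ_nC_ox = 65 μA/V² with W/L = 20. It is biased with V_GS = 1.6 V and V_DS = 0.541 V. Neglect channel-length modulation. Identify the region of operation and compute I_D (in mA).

k_n = μ_nC_ox · (W/L) = 1.3 mA/V².
V_ov = V_GS − V_TN = 1.6 − 0.676 = 0.924 V.
Since V_DS = 0.541 V < V_ov = 0.924 V, the device is in the triode region.
I_D = k_n [V_ov · V_DS − ½ V_DS²] = 1.3 × [0.924 × 0.541 − 0.5 × 0.541²] = 0.46 mA.

Triode; I_D = 0.460 mA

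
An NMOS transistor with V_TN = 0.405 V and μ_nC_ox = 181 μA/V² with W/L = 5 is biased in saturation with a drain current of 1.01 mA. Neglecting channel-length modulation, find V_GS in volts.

V_GS = 1.90 V

k_n = μ_nC_ox · (W/L) = 0.905 mA/V².
In saturation I_D = ½ k_n (V_GS − V_TN)², so V_GS − V_TN = √(2 I_D / k_n) = √(2 × 1.01 / 0.905) = 1.49 V.
V_GS = 0.405 + 1.49 = 1.9 V.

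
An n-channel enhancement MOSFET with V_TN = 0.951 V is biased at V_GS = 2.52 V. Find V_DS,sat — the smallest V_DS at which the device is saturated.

V_DS,sat = 1.57 V

The boundary between triode and saturation is V_DS = V_GS − V_TN = V_ov.
V_ov = 2.52 − 0.951 = 1.57 V.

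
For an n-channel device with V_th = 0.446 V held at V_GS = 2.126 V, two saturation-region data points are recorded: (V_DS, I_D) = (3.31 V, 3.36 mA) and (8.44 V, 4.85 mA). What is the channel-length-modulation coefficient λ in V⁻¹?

λ = 0.121 V⁻¹

With V_GS fixed, I_D ∝ (1 + λ V_DS) in saturation, so I_D2/I_D1 = (1 + λ V_DS2)/(1 + λ V_DS1).
4.85/3.36 = 1.443 = (1 + 8.44 λ)/(1 + 3.31 λ).
Solving: λ (I_D1 V_DS2 − I_D2 V_DS1) = I_D2 − I_D1, so λ = (4.85 − 3.36) / (3.36 × 8.44 − 4.85 × 3.31) = 1.49 / 12.3 = 0.121 V⁻¹.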